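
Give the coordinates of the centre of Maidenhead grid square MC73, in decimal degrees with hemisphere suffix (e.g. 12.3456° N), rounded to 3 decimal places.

Field M=12, C=2: +12·20° lon, +2·10° lat → SW at lon 60°, lat -70°.
Square 7, 3: +7·2° lon, +3·1° lat → SW at lon 74°, lat -67°.
Cell spans 2° lon × 1° lat. Centre is SW corner plus half of each.
latitude 66.500° S, longitude 75.000° E.

66.500° S, 75.000° E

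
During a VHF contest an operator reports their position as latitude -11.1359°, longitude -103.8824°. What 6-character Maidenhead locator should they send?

DH88bu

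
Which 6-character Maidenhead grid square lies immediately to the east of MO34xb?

MO44ab

Longitude subsquare x = 23; +1 → 24, wraps to 0 = a, carry into square.
Longitude square 3; +1 → 4.
The latitude characters are unchanged.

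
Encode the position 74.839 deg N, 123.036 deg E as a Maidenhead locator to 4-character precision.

Shift to the Maidenhead origin (180°W, 90°S): lon 303.04, lat 164.84.
Field (20°×10°, letters A–R): 303.04/20 → 15 → P, 164.84/10 → 16 → Q; chars PQ.
Square (2°×1°, digits 0–9): 3.04/2 → 1, 4.84/1 → 4; chars 14.

PQ14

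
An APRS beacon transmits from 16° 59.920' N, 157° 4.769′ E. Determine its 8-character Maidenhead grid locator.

QK86mx99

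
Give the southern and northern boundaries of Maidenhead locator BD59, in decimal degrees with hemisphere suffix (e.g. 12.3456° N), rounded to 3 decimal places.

Field B=1, D=3: +1·20° lon, +3·10° lat → SW at lon -160°, lat -60°.
Square 5, 9: +5·2° lon, +9·1° lat → SW at lon -150°, lat -51°.
Cell spans 2° lon × 1° lat.
south 51.000° S, north 50.000° S.

51.000° S, 50.000° S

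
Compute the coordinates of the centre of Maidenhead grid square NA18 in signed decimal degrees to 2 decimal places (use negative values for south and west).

-81.50, 83.00

Field N=13, A=0: +13·20° lon, +0·10° lat → SW at lon 80°, lat -90°.
Square 1, 8: +1·2° lon, +8·1° lat → SW at lon 82°, lat -82°.
Cell spans 2° lon × 1° lat. Centre is SW corner plus half of each.
latitude -81.50, longitude 83.00.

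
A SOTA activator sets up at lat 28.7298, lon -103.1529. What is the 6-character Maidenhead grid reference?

DL88kr

Shift to the Maidenhead origin (180°W, 90°S): lon 76.8471, lat 118.7298.
Field: 76.8471/20 → 3 → D, 118.7298/10 → 11 → L; chars DL.
Square: 16.8471/2 → 8, 8.7298/1 → 8; chars 88.
Subsquare: 0.8471/0.0833333 → 10 → k, 0.7298/0.0416667 → 17 → r; chars kr.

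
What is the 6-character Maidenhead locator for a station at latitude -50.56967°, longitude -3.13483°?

Offset from 180°W / 90°S: lon 176.8652°, lat 39.4303°.
Field: 176.8652/20 → 8 → I, 39.4303/10 → 3 → D; chars ID.
Square: 16.8652/2 → 8, 9.4303/1 → 9; chars 89.
Subsquare: 0.8652/0.0833333 → 10 → k, 0.4303/0.0416667 → 10 → k; chars kk.

ID89kk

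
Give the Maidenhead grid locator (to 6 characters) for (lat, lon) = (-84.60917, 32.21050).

KA65cj

Add 180° to longitude and 90° to latitude: 212.2105, 5.3908.
Field (20°×10°, letters A–R): 212.2105/20 → 10 → K, 5.3908/10 → 0 → A; chars KA.
Square (2°×1°, digits 0–9): 12.2105/2 → 6, 5.3908/1 → 5; chars 65.
Subsquare (5′×2.5′, letters a–x): 0.2105/0.0833333 → 2 → c, 0.3908/0.0416667 → 9 → j; chars cj.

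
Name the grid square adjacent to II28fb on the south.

II28fa

Latitude subsquare b = 1; −1 → 0 = a.
The longitude characters are unchanged.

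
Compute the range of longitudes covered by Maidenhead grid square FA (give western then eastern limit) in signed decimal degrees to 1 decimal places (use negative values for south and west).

-80.0, -60.0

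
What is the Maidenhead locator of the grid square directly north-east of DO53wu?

DO53xv

Longitude subsquare w = 22; +1 → 23 = x.
Latitude subsquare u = 20; +1 → 21 = v.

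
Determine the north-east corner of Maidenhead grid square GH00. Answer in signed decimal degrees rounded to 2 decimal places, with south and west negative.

-19.00, -58.00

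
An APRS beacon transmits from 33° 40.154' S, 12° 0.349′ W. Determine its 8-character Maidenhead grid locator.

Add 180° to longitude and 90° to latitude: 167.99418, 56.33077.
Field (20°×10°, letters A–R): lon ⌊167.99418/20⌋ = 8 → I; lat ⌊56.33077/10⌋ = 5 → F.
Square (2°×1°, digits 0–9): lon ⌊7.99418/2⌋ = 3; lat ⌊6.33077/1⌋ = 6.
Subsquare (5′×2.5′, letters a–x): lon ⌊1.99418/0.0833333⌋ = 23 → x; lat ⌊0.33077/0.0416667⌋ = 7 → h.
Extended square (30″×15″, digits 0–9): lon ⌊0.07752/0.00833333⌋ = 9; lat ⌊0.03910/0.00416667⌋ = 9.

IF36xh99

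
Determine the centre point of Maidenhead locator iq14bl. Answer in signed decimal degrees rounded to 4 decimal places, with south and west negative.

74.4792, -17.8750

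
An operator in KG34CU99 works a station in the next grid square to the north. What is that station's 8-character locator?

Latitude extended square 9; +1 → 10, wraps to 0, carry into subsquare.
Latitude subsquare u = 20; +1 → 21 = v.
The longitude characters are unchanged.

KG34cv90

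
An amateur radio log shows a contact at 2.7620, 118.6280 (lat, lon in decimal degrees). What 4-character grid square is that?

OJ92

Shift to the Maidenhead origin (180°W, 90°S): lon 298.63, lat 92.76.
Field: 298.63/20 → 14 → O, 92.76/10 → 9 → J; chars OJ.
Square: 18.63/2 → 9, 2.76/1 → 2; chars 92.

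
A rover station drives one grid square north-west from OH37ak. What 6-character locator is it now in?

Longitude subsquare a = 0; −1 → -1, wraps to 23 = x, carry into square.
Longitude square 3; −1 → 2.
Latitude subsquare k = 10; +1 → 11 = l.

OH27xl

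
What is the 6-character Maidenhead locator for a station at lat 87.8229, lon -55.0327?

GR27lt

Shift to the Maidenhead origin (180°W, 90°S): lon 124.9673, lat 177.8229.
Field: lon ⌊124.9673/20⌋ = 6 → G; lat ⌊177.8229/10⌋ = 17 → R.
Square: lon ⌊4.9673/2⌋ = 2; lat ⌊7.8229/1⌋ = 7.
Subsquare: lon ⌊0.9673/0.0833333⌋ = 11 → l; lat ⌊0.8229/0.0416667⌋ = 19 → t.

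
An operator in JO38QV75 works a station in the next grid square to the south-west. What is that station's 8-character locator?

JO38qv64

Longitude extended square 7; −1 → 6.
Latitude extended square 5; −1 → 4.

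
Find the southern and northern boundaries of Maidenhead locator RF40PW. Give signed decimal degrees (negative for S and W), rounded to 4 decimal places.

Field R=17, F=5: +17·20° lon, +5·10° lat → SW at lon 160°, lat -40°.
Square 4, 0: +4·2° lon, +0·1° lat → SW at lon 168°, lat -40°.
Subsquare p=15, w=22: +15·0.0833333° lon, +22·0.0416667° lat → SW at lon 169.25°, lat -39.0833°.
Cell spans 0.0833333° lon × 0.0416667° lat.
south -39.0833, north -39.0417.

-39.0833, -39.0417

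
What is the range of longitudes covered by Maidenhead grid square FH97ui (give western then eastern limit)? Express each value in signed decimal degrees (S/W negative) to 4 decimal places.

Field F=5, H=7: +5·20° lon, +7·10° lat → SW at lon -80°, lat -20°.
Square 9, 7: +9·2° lon, +7·1° lat → SW at lon -62°, lat -13°.
Subsquare u=20, i=8: +20·0.0833333° lon, +8·0.0416667° lat → SW at lon -60.3333°, lat -12.6667°.
Cell spans 0.0833333° lon × 0.0416667° lat.
west -60.3333, east -60.2500.

-60.3333, -60.2500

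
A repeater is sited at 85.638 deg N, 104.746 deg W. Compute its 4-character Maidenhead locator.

Add 180° to longitude and 90° to latitude: 75.25, 175.64.
Field: lon ⌊75.25/20⌋ = 3 → D; lat ⌊175.64/10⌋ = 17 → R.
Square: lon ⌊15.25/2⌋ = 7; lat ⌊5.64/1⌋ = 5.

DR75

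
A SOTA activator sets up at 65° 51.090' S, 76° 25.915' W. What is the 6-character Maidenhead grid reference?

FC14sd

Add 180° to longitude and 90° to latitude: 103.5681, 24.1485.
Field: 103.5681/20 → 5 → F, 24.1485/10 → 2 → C; chars FC.
Square: 3.5681/2 → 1, 4.1485/1 → 4; chars 14.
Subsquare: 1.5681/0.0833333 → 18 → s, 0.1485/0.0416667 → 3 → d; chars sd.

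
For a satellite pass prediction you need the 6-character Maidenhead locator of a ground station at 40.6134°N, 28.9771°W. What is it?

HN50mo

Shift to the Maidenhead origin (180°W, 90°S): lon 151.0229, lat 130.6134.
Field (20°×10°, letters A–R): lon ⌊151.0229/20⌋ = 7 → H; lat ⌊130.6134/10⌋ = 13 → N.
Square (2°×1°, digits 0–9): lon ⌊11.0229/2⌋ = 5; lat ⌊0.6134/1⌋ = 0.
Subsquare (5′×2.5′, letters a–x): lon ⌊1.0229/0.0833333⌋ = 12 → m; lat ⌊0.6134/0.0416667⌋ = 14 → o.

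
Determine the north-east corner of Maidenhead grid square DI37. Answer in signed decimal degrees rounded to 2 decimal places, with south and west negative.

-2.00, -112.00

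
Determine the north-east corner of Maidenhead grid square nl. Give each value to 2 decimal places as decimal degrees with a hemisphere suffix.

30.00° N, 100.00° E

Field N=13, L=11: +13·20° lon, +11·10° lat → SW at lon 80°, lat 20°.
Cell spans 20° lon × 10° lat. NE corner is SW corner plus one full cell.
latitude 30.00° N, longitude 100.00° E.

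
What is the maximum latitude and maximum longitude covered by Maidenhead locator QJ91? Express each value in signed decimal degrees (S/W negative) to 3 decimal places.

Field Q=16, J=9: +16·20° lon, +9·10° lat → SW at lon 140°, lat 0°.
Square 9, 1: +9·2° lon, +1·1° lat → SW at lon 158°, lat 1°.
Cell spans 2° lon × 1° lat. NE corner is SW corner plus one full cell.
latitude 2.000, longitude 160.000.

2.000, 160.000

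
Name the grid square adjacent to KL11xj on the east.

KL21aj

Longitude subsquare x = 23; +1 → 24, wraps to 0 = a, carry into square.
Longitude square 1; +1 → 2.
The latitude characters are unchanged.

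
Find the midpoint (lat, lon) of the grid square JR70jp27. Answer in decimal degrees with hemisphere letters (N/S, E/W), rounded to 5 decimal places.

80.65625° N, 14.77083° E

Field J=9, R=17: +9·20° lon, +17·10° lat → SW at lon 0°, lat 80°.
Square 7, 0: +7·2° lon, +0·1° lat → SW at lon 14°, lat 80°.
Subsquare j=9, p=15: +9·0.0833333° lon, +15·0.0416667° lat → SW at lon 14.75°, lat 80.625°.
Extended square 2, 7: +2·0.00833333° lon, +7·0.00416667° lat → SW at lon 14.7667°, lat 80.6542°.
Cell spans 0.00833333° lon × 0.00416667° lat. Centre is SW corner plus half of each.
latitude 80.65625° N, longitude 14.77083° E.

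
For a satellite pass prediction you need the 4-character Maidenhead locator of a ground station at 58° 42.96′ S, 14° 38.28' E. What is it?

Shift to the Maidenhead origin (180°W, 90°S): lon 194.64, lat 31.28.
Field: 194.64/20 → 9 → J, 31.28/10 → 3 → D; chars JD.
Square: 14.64/2 → 7, 1.28/1 → 1; chars 71.

JD71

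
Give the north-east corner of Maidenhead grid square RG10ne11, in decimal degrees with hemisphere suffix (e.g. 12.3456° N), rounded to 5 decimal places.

Field R=17, G=6: +17·20° lon, +6·10° lat → SW at lon 160°, lat -30°.
Square 1, 0: +1·2° lon, +0·1° lat → SW at lon 162°, lat -30°.
Subsquare n=13, e=4: +13·0.0833333° lon, +4·0.0416667° lat → SW at lon 163.083°, lat -29.8333°.
Extended square 1, 1: +1·0.00833333° lon, +1·0.00416667° lat → SW at lon 163.092°, lat -29.8292°.
Cell spans 0.00833333° lon × 0.00416667° lat. NE corner is SW corner plus one full cell.
latitude 29.82500° S, longitude 163.10000° E.

29.82500° S, 163.10000° E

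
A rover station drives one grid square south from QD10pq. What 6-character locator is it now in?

QD10pp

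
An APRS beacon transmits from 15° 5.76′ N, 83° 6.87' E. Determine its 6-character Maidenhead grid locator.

NK15nc

Offset from 180°W / 90°S: lon 263.1145°, lat 105.0960°.
Field: lon ⌊263.1145/20⌋ = 13 → N; lat ⌊105.0960/10⌋ = 10 → K.
Square: lon ⌊3.1145/2⌋ = 1; lat ⌊5.0960/1⌋ = 5.
Subsquare: lon ⌊1.1145/0.0833333⌋ = 13 → n; lat ⌊0.0960/0.0416667⌋ = 2 → c.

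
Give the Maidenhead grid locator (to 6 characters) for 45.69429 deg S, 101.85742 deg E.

OE04wh

Shift to the Maidenhead origin (180°W, 90°S): lon 281.8574, lat 44.3057.
Field: lon ⌊281.8574/20⌋ = 14 → O; lat ⌊44.3057/10⌋ = 4 → E.
Square: lon ⌊1.8574/2⌋ = 0; lat ⌊4.3057/1⌋ = 4.
Subsquare: lon ⌊1.8574/0.0833333⌋ = 22 → w; lat ⌊0.3057/0.0416667⌋ = 7 → h.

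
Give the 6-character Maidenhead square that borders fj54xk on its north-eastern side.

FJ64al

Longitude subsquare x = 23; +1 → 24, wraps to 0 = a, carry into square.
Longitude square 5; +1 → 6.
Latitude subsquare k = 10; +1 → 11 = l.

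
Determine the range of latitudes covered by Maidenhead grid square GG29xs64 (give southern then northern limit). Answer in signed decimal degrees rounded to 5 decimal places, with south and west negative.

Field G=6, G=6: +6·20° lon, +6·10° lat → SW at lon -60°, lat -30°.
Square 2, 9: +2·2° lon, +9·1° lat → SW at lon -56°, lat -21°.
Subsquare x=23, s=18: +23·0.0833333° lon, +18·0.0416667° lat → SW at lon -54.0833°, lat -20.25°.
Extended square 6, 4: +6·0.00833333° lon, +4·0.00416667° lat → SW at lon -54.0333°, lat -20.2333°.
Cell spans 0.00833333° lon × 0.00416667° lat.
south -20.23333, north -20.22917.

-20.23333, -20.22917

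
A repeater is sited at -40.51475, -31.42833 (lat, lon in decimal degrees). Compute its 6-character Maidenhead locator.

HE49gl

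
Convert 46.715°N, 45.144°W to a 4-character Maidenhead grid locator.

GN76

Offset from 180°W / 90°S: lon 134.86°, lat 136.72°.
Field: lon ⌊134.86/20⌋ = 6 → G; lat ⌊136.72/10⌋ = 13 → N.
Square: lon ⌊14.86/2⌋ = 7; lat ⌊6.72/1⌋ = 6.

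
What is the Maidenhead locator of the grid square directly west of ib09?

HB99

Longitude square 0; −1 → -1, wraps to 9, carry into field.
Longitude field I = 8; −1 → 7 = H.
The latitude characters are unchanged.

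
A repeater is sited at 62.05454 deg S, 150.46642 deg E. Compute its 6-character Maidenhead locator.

Add 180° to longitude and 90° to latitude: 330.4664, 27.9455.
Field (20°×10°, letters A–R): 330.4664/20 → 16 → Q, 27.9455/10 → 2 → C; chars QC.
Square (2°×1°, digits 0–9): 10.4664/2 → 5, 7.9455/1 → 7; chars 57.
Subsquare (5′×2.5′, letters a–x): 0.4664/0.0833333 → 5 → f, 0.9455/0.0416667 → 22 → w; chars fw.

QC57fw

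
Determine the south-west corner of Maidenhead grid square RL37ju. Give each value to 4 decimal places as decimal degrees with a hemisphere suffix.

Field R=17, L=11: +17·20° lon, +11·10° lat → SW at lon 160°, lat 20°.
Square 3, 7: +3·2° lon, +7·1° lat → SW at lon 166°, lat 27°.
Subsquare j=9, u=20: +9·0.0833333° lon, +20·0.0416667° lat → SW at lon 166.75°, lat 27.8333°.
latitude 27.8333° N, longitude 166.7500° E.

27.8333° N, 166.7500° E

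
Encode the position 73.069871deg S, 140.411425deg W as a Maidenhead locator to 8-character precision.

Add 180° to longitude and 90° to latitude: 39.58857, 16.93013.
Field: 39.58857/20 → 1 → B, 16.93013/10 → 1 → B; chars BB.
Square: 19.58857/2 → 9, 6.93013/1 → 6; chars 96.
Subsquare: 1.58857/0.0833333 → 19 → t, 0.93013/0.0416667 → 22 → w; chars tw.
Extended square: 0.00524/0.00833333 → 0, 0.01346/0.00416667 → 3; chars 03.

BB96tw03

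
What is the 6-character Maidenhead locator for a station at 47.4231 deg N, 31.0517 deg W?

HN47lk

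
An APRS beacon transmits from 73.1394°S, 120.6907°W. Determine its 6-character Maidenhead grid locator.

CB96pu

Offset from 180°W / 90°S: lon 59.3093°, lat 16.8606°.
Field (20°×10°, letters A–R): lon ⌊59.3093/20⌋ = 2 → C; lat ⌊16.8606/10⌋ = 1 → B.
Square (2°×1°, digits 0–9): lon ⌊19.3093/2⌋ = 9; lat ⌊6.8606/1⌋ = 6.
Subsquare (5′×2.5′, letters a–x): lon ⌊1.3093/0.0833333⌋ = 15 → p; lat ⌊0.8606/0.0416667⌋ = 20 → u.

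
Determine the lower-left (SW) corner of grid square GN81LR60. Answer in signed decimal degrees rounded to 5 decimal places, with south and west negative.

41.70833, -43.03333

Field G=6, N=13: +6·20° lon, +13·10° lat → SW at lon -60°, lat 40°.
Square 8, 1: +8·2° lon, +1·1° lat → SW at lon -44°, lat 41°.
Subsquare l=11, r=17: +11·0.0833333° lon, +17·0.0416667° lat → SW at lon -43.0833°, lat 41.7083°.
Extended square 6, 0: +6·0.00833333° lon, +0·0.00416667° lat → SW at lon -43.0333°, lat 41.7083°.
latitude 41.70833, longitude -43.03333.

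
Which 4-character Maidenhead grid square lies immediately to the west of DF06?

Longitude square 0; −1 → -1, wraps to 9, carry into field.
Longitude field D = 3; −1 → 2 = C.
The latitude characters are unchanged.

CF96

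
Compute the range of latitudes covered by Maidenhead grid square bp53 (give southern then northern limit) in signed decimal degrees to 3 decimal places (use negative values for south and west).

63.000, 64.000

Field B=1, P=15: +1·20° lon, +15·10° lat → SW at lon -160°, lat 60°.
Square 5, 3: +5·2° lon, +3·1° lat → SW at lon -150°, lat 63°.
Cell spans 2° lon × 1° lat.
south 63.000, north 64.000.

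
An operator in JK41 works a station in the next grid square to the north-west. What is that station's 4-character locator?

Longitude square 4; −1 → 3.
Latitude square 1; +1 → 2.

JK32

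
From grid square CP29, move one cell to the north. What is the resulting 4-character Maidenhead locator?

CQ20

Latitude square 9; +1 → 10, wraps to 0, carry into field.
Latitude field P = 15; +1 → 16 = Q.
The longitude characters are unchanged.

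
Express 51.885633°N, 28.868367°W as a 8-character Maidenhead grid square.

HO51nv52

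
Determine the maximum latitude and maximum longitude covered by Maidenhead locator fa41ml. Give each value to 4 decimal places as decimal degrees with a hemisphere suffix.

88.5000° S, 70.9167° W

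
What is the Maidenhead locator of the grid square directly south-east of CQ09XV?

CQ19au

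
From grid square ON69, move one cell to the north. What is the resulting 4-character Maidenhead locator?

OO60

Latitude square 9; +1 → 10, wraps to 0, carry into field.
Latitude field N = 13; +1 → 14 = O.
The longitude characters are unchanged.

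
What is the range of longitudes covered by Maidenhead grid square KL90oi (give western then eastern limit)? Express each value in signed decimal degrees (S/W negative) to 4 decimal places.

Field K=10, L=11: +10·20° lon, +11·10° lat → SW at lon 20°, lat 20°.
Square 9, 0: +9·2° lon, +0·1° lat → SW at lon 38°, lat 20°.
Subsquare o=14, i=8: +14·0.0833333° lon, +8·0.0416667° lat → SW at lon 39.1667°, lat 20.3333°.
Cell spans 0.0833333° lon × 0.0416667° lat.
west 39.1667, east 39.2500.

39.1667, 39.2500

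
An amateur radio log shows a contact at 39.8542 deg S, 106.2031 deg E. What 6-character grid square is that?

OF30cd

Add 180° to longitude and 90° to latitude: 286.2031, 50.1458.
Field (20°×10°, letters A–R): lon ⌊286.2031/20⌋ = 14 → O; lat ⌊50.1458/10⌋ = 5 → F.
Square (2°×1°, digits 0–9): lon ⌊6.2031/2⌋ = 3; lat ⌊0.1458/1⌋ = 0.
Subsquare (5′×2.5′, letters a–x): lon ⌊0.2031/0.0833333⌋ = 2 → c; lat ⌊0.1458/0.0416667⌋ = 3 → d.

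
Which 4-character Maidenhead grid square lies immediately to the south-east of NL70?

NK89

Longitude square 7; +1 → 8.
Latitude square 0; −1 → -1, wraps to 9, carry into field.
Latitude field L = 11; −1 → 10 = K.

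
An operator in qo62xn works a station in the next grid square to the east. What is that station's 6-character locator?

QO72an

Longitude subsquare x = 23; +1 → 24, wraps to 0 = a, carry into square.
Longitude square 6; +1 → 7.
The latitude characters are unchanged.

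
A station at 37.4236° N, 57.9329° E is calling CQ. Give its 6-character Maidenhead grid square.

LM87xk

Add 180° to longitude and 90° to latitude: 237.9329, 127.4236.
Field (20°×10°, letters A–R): 237.9329/20 → 11 → L, 127.4236/10 → 12 → M; chars LM.
Square (2°×1°, digits 0–9): 17.9329/2 → 8, 7.4236/1 → 7; chars 87.
Subsquare (5′×2.5′, letters a–x): 1.9329/0.0833333 → 23 → x, 0.4236/0.0416667 → 10 → k; chars xk.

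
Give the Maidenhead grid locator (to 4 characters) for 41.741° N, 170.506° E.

RN51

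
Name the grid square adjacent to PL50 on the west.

PL40

Longitude square 5; −1 → 4.
The latitude characters are unchanged.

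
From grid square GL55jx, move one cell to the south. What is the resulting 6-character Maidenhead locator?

Latitude subsquare x = 23; −1 → 22 = w.
The longitude characters are unchanged.

GL55jw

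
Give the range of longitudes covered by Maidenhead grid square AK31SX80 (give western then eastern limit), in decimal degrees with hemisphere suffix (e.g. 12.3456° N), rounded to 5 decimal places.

172.43333° W, 172.42500° W

Field A=0, K=10: +0·20° lon, +10·10° lat → SW at lon -180°, lat 10°.
Square 3, 1: +3·2° lon, +1·1° lat → SW at lon -174°, lat 11°.
Subsquare s=18, x=23: +18·0.0833333° lon, +23·0.0416667° lat → SW at lon -172.5°, lat 11.9583°.
Extended square 8, 0: +8·0.00833333° lon, +0·0.00416667° lat → SW at lon -172.433°, lat 11.9583°.
Cell spans 0.00833333° lon × 0.00416667° lat.
west 172.43333° W, east 172.42500° W.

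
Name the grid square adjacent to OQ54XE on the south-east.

Longitude subsquare x = 23; +1 → 24, wraps to 0 = a, carry into square.
Longitude square 5; +1 → 6.
Latitude subsquare e = 4; −1 → 3 = d.

OQ64ad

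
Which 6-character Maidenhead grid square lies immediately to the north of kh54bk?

Latitude subsquare k = 10; +1 → 11 = l.
The longitude characters are unchanged.

KH54bl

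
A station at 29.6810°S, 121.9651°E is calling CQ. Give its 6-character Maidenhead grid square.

PG00xh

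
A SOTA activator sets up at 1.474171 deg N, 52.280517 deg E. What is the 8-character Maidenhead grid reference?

LJ61dl33

Shift to the Maidenhead origin (180°W, 90°S): lon 232.28052, lat 91.47417.
Field: lon ⌊232.28052/20⌋ = 11 → L; lat ⌊91.47417/10⌋ = 9 → J.
Square: lon ⌊12.28052/2⌋ = 6; lat ⌊1.47417/1⌋ = 1.
Subsquare: lon ⌊0.28052/0.0833333⌋ = 3 → d; lat ⌊0.47417/0.0416667⌋ = 11 → l.
Extended square: lon ⌊0.03052/0.00833333⌋ = 3; lat ⌊0.01584/0.00416667⌋ = 3.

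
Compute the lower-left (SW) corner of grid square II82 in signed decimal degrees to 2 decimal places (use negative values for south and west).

Field I=8, I=8: +8·20° lon, +8·10° lat → SW at lon -20°, lat -10°.
Square 8, 2: +8·2° lon, +2·1° lat → SW at lon -4°, lat -8°.
latitude -8.00, longitude -4.00.

-8.00, -4.00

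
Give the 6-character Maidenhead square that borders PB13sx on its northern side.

PB14sa

Latitude subsquare x = 23; +1 → 24, wraps to 0 = a, carry into square.
Latitude square 3; +1 → 4.
The longitude characters are unchanged.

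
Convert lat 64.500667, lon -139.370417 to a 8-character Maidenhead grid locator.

Add 180° to longitude and 90° to latitude: 40.62958, 154.50067.
Field (20°×10°, letters A–R): lon ⌊40.62958/20⌋ = 2 → C; lat ⌊154.50067/10⌋ = 15 → P.
Square (2°×1°, digits 0–9): lon ⌊0.62958/2⌋ = 0; lat ⌊4.50067/1⌋ = 4.
Subsquare (5′×2.5′, letters a–x): lon ⌊0.62958/0.0833333⌋ = 7 → h; lat ⌊0.50067/0.0416667⌋ = 12 → m.
Extended square (30″×15″, digits 0–9): lon ⌊0.04625/0.00833333⌋ = 5; lat ⌊0.00067/0.00416667⌋ = 0.

CP04hm50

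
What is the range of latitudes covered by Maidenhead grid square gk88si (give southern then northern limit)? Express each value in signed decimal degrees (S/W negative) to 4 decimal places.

18.3333, 18.3750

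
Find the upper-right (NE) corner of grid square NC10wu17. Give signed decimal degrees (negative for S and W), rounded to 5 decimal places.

-69.13333, 83.85000

Field N=13, C=2: +13·20° lon, +2·10° lat → SW at lon 80°, lat -70°.
Square 1, 0: +1·2° lon, +0·1° lat → SW at lon 82°, lat -70°.
Subsquare w=22, u=20: +22·0.0833333° lon, +20·0.0416667° lat → SW at lon 83.8333°, lat -69.1667°.
Extended square 1, 7: +1·0.00833333° lon, +7·0.00416667° lat → SW at lon 83.8417°, lat -69.1375°.
Cell spans 0.00833333° lon × 0.00416667° lat. NE corner is SW corner plus one full cell.
latitude -69.13333, longitude 83.85000.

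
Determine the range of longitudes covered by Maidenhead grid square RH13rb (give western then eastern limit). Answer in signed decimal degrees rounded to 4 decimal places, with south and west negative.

Field R=17, H=7: +17·20° lon, +7·10° lat → SW at lon 160°, lat -20°.
Square 1, 3: +1·2° lon, +3·1° lat → SW at lon 162°, lat -17°.
Subsquare r=17, b=1: +17·0.0833333° lon, +1·0.0416667° lat → SW at lon 163.417°, lat -16.9583°.
Cell spans 0.0833333° lon × 0.0416667° lat.
west 163.4167, east 163.5000.

163.4167, 163.5000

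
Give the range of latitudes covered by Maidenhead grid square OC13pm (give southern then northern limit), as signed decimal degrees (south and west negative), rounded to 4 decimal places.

Field O=14, C=2: +14·20° lon, +2·10° lat → SW at lon 100°, lat -70°.
Square 1, 3: +1·2° lon, +3·1° lat → SW at lon 102°, lat -67°.
Subsquare p=15, m=12: +15·0.0833333° lon, +12·0.0416667° lat → SW at lon 103.25°, lat -66.5°.
Cell spans 0.0833333° lon × 0.0416667° lat.
south -66.5000, north -66.4583.

-66.5000, -66.4583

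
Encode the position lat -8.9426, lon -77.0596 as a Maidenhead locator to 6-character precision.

FI11lb

Add 180° to longitude and 90° to latitude: 102.9404, 81.0574.
Field: lon ⌊102.9404/20⌋ = 5 → F; lat ⌊81.0574/10⌋ = 8 → I.
Square: lon ⌊2.9404/2⌋ = 1; lat ⌊1.0574/1⌋ = 1.
Subsquare: lon ⌊0.9404/0.0833333⌋ = 11 → l; lat ⌊0.0574/0.0416667⌋ = 1 → b.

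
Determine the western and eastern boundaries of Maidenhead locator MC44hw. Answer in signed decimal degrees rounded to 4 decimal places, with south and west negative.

68.5833, 68.6667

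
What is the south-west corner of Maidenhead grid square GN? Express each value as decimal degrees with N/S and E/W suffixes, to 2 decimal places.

Field G=6, N=13: +6·20° lon, +13·10° lat → SW at lon -60°, lat 40°.
latitude 40.00° N, longitude 60.00° W.

40.00° N, 60.00° W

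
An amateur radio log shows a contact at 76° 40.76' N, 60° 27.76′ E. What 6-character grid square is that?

MQ06fq

Offset from 180°W / 90°S: lon 240.4627°, lat 166.6793°.
Field: lon ⌊240.4627/20⌋ = 12 → M; lat ⌊166.6793/10⌋ = 16 → Q.
Square: lon ⌊0.4627/2⌋ = 0; lat ⌊6.6793/1⌋ = 6.
Subsquare: lon ⌊0.4627/0.0833333⌋ = 5 → f; lat ⌊0.6793/0.0416667⌋ = 16 → q.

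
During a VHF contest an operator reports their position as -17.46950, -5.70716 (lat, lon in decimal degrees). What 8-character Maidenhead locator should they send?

IH72dm57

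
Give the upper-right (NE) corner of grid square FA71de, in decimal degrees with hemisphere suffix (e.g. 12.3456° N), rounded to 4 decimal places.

88.7917° S, 65.6667° W

Field F=5, A=0: +5·20° lon, +0·10° lat → SW at lon -80°, lat -90°.
Square 7, 1: +7·2° lon, +1·1° lat → SW at lon -66°, lat -89°.
Subsquare d=3, e=4: +3·0.0833333° lon, +4·0.0416667° lat → SW at lon -65.75°, lat -88.8333°.
Cell spans 0.0833333° lon × 0.0416667° lat. NE corner is SW corner plus one full cell.
latitude 88.7917° S, longitude 65.6667° W.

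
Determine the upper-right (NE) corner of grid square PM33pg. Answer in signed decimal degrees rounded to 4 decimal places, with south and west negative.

33.2917, 127.3333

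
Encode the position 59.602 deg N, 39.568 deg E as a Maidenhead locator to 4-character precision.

KO99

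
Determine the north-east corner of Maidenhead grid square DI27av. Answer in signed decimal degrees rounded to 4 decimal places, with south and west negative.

Field D=3, I=8: +3·20° lon, +8·10° lat → SW at lon -120°, lat -10°.
Square 2, 7: +2·2° lon, +7·1° lat → SW at lon -116°, lat -3°.
Subsquare a=0, v=21: +0·0.0833333° lon, +21·0.0416667° lat → SW at lon -116°, lat -2.125°.
Cell spans 0.0833333° lon × 0.0416667° lat. NE corner is SW corner plus one full cell.
latitude -2.0833, longitude -115.9167.

-2.0833, -115.9167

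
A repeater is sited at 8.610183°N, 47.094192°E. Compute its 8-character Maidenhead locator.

LJ38no16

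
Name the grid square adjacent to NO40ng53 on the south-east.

NO40ng62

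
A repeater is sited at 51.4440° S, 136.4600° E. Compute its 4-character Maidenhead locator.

PD88

Shift to the Maidenhead origin (180°W, 90°S): lon 316.46, lat 38.56.
Field (20°×10°, letters A–R): lon ⌊316.46/20⌋ = 15 → P; lat ⌊38.56/10⌋ = 3 → D.
Square (2°×1°, digits 0–9): lon ⌊16.46/2⌋ = 8; lat ⌊8.56/1⌋ = 8.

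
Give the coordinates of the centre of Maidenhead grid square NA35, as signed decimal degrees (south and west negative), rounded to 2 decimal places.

Field N=13, A=0: +13·20° lon, +0·10° lat → SW at lon 80°, lat -90°.
Square 3, 5: +3·2° lon, +5·1° lat → SW at lon 86°, lat -85°.
Cell spans 2° lon × 1° lat. Centre is SW corner plus half of each.
latitude -84.50, longitude 87.00.

-84.50, 87.00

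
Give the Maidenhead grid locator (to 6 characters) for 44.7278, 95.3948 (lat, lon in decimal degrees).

Offset from 180°W / 90°S: lon 275.3948°, lat 134.7278°.
Field: lon ⌊275.3948/20⌋ = 13 → N; lat ⌊134.7278/10⌋ = 13 → N.
Square: lon ⌊15.3948/2⌋ = 7; lat ⌊4.7278/1⌋ = 4.
Subsquare: lon ⌊1.3948/0.0833333⌋ = 16 → q; lat ⌊0.7278/0.0416667⌋ = 17 → r.

NN74qr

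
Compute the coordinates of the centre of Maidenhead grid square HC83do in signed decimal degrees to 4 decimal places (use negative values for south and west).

-66.3958, -23.7083

Field H=7, C=2: +7·20° lon, +2·10° lat → SW at lon -40°, lat -70°.
Square 8, 3: +8·2° lon, +3·1° lat → SW at lon -24°, lat -67°.
Subsquare d=3, o=14: +3·0.0833333° lon, +14·0.0416667° lat → SW at lon -23.75°, lat -66.4167°.
Cell spans 0.0833333° lon × 0.0416667° lat. Centre is SW corner plus half of each.
latitude -66.3958, longitude -23.7083.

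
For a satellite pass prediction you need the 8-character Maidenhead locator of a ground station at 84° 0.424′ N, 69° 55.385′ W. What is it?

FR54aa91

Add 180° to longitude and 90° to latitude: 110.07692, 174.00707.
Field (20°×10°, letters A–R): lon ⌊110.07692/20⌋ = 5 → F; lat ⌊174.00707/10⌋ = 17 → R.
Square (2°×1°, digits 0–9): lon ⌊10.07692/2⌋ = 5; lat ⌊4.00707/1⌋ = 4.
Subsquare (5′×2.5′, letters a–x): lon ⌊0.07692/0.0833333⌋ = 0 → a; lat ⌊0.00707/0.0416667⌋ = 0 → a.
Extended square (30″×15″, digits 0–9): lon ⌊0.07692/0.00833333⌋ = 9; lat ⌊0.00707/0.00416667⌋ = 1.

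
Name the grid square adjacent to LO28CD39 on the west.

Longitude extended square 3; −1 → 2.
The latitude characters are unchanged.

LO28cd29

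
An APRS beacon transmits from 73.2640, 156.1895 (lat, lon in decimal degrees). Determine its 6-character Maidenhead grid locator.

QQ83cg

Add 180° to longitude and 90° to latitude: 336.1895, 163.2640.
Field: 336.1895/20 → 16 → Q, 163.2640/10 → 16 → Q; chars QQ.
Square: 16.1895/2 → 8, 3.2640/1 → 3; chars 83.
Subsquare: 0.1895/0.0833333 → 2 → c, 0.2640/0.0416667 → 6 → g; chars cg.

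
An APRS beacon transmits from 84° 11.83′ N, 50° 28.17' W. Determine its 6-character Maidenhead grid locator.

Shift to the Maidenhead origin (180°W, 90°S): lon 129.5305, lat 174.1972.
Field: lon ⌊129.5305/20⌋ = 6 → G; lat ⌊174.1972/10⌋ = 17 → R.
Square: lon ⌊9.5305/2⌋ = 4; lat ⌊4.1972/1⌋ = 4.
Subsquare: lon ⌊1.5305/0.0833333⌋ = 18 → s; lat ⌊0.1972/0.0416667⌋ = 4 → e.

GR44se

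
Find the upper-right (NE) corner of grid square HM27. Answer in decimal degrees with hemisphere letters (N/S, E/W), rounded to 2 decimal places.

38.00° N, 34.00° W

Field H=7, M=12: +7·20° lon, +12·10° lat → SW at lon -40°, lat 30°.
Square 2, 7: +2·2° lon, +7·1° lat → SW at lon -36°, lat 37°.
Cell spans 2° lon × 1° lat. NE corner is SW corner plus one full cell.
latitude 38.00° N, longitude 34.00° W.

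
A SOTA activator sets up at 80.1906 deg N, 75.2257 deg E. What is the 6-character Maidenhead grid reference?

Add 180° to longitude and 90° to latitude: 255.2257, 170.1906.
Field: 255.2257/20 → 12 → M, 170.1906/10 → 17 → R; chars MR.
Square: 15.2257/2 → 7, 0.1906/1 → 0; chars 70.
Subsquare: 1.2257/0.0833333 → 14 → o, 0.1906/0.0416667 → 4 → e; chars oe.

MR70oe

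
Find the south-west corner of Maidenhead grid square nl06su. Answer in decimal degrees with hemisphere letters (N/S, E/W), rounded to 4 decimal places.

Field N=13, L=11: +13·20° lon, +11·10° lat → SW at lon 80°, lat 20°.
Square 0, 6: +0·2° lon, +6·1° lat → SW at lon 80°, lat 26°.
Subsquare s=18, u=20: +18·0.0833333° lon, +20·0.0416667° lat → SW at lon 81.5°, lat 26.8333°.
latitude 26.8333° N, longitude 81.5000° E.

26.8333° N, 81.5000° E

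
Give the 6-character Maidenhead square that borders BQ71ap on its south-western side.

BQ61xo

Longitude subsquare a = 0; −1 → -1, wraps to 23 = x, carry into square.
Longitude square 7; −1 → 6.
Latitude subsquare p = 15; −1 → 14 = o.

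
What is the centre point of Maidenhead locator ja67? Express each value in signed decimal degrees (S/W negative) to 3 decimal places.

-82.500, 13.000

Field J=9, A=0: +9·20° lon, +0·10° lat → SW at lon 0°, lat -90°.
Square 6, 7: +6·2° lon, +7·1° lat → SW at lon 12°, lat -83°.
Cell spans 2° lon × 1° lat. Centre is SW corner plus half of each.
latitude -82.500, longitude 13.000.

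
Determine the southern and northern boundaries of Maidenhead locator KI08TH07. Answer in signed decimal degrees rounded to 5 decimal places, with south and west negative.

Field K=10, I=8: +10·20° lon, +8·10° lat → SW at lon 20°, lat -10°.
Square 0, 8: +0·2° lon, +8·1° lat → SW at lon 20°, lat -2°.
Subsquare t=19, h=7: +19·0.0833333° lon, +7·0.0416667° lat → SW at lon 21.5833°, lat -1.70833°.
Extended square 0, 7: +0·0.00833333° lon, +7·0.00416667° lat → SW at lon 21.5833°, lat -1.67917°.
Cell spans 0.00833333° lon × 0.00416667° lat.
south -1.67917, north -1.67500.

-1.67917, -1.67500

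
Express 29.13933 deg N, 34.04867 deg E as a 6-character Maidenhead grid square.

Add 180° to longitude and 90° to latitude: 214.0487, 119.1393.
Field: 214.0487/20 → 10 → K, 119.1393/10 → 11 → L; chars KL.
Square: 14.0487/2 → 7, 9.1393/1 → 9; chars 79.
Subsquare: 0.0487/0.0833333 → 0 → a, 0.1393/0.0416667 → 3 → d; chars ad.

KL79ad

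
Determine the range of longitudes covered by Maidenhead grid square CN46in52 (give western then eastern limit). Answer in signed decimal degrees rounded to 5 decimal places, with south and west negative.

-131.29167, -131.28333

Field C=2, N=13: +2·20° lon, +13·10° lat → SW at lon -140°, lat 40°.
Square 4, 6: +4·2° lon, +6·1° lat → SW at lon -132°, lat 46°.
Subsquare i=8, n=13: +8·0.0833333° lon, +13·0.0416667° lat → SW at lon -131.333°, lat 46.5417°.
Extended square 5, 2: +5·0.00833333° lon, +2·0.00416667° lat → SW at lon -131.292°, lat 46.55°.
Cell spans 0.00833333° lon × 0.00416667° lat.
west -131.29167, east -131.28333.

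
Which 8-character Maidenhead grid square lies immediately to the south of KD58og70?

KD58of79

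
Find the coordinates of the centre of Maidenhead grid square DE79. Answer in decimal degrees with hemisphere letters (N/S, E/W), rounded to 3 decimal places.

Field D=3, E=4: +3·20° lon, +4·10° lat → SW at lon -120°, lat -50°.
Square 7, 9: +7·2° lon, +9·1° lat → SW at lon -106°, lat -41°.
Cell spans 2° lon × 1° lat. Centre is SW corner plus half of each.
latitude 40.500° S, longitude 105.000° W.

40.500° S, 105.000° W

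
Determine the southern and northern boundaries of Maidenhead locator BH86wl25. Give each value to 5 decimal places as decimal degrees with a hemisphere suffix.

13.52083° S, 13.51667° S

Field B=1, H=7: +1·20° lon, +7·10° lat → SW at lon -160°, lat -20°.
Square 8, 6: +8·2° lon, +6·1° lat → SW at lon -144°, lat -14°.
Subsquare w=22, l=11: +22·0.0833333° lon, +11·0.0416667° lat → SW at lon -142.167°, lat -13.5417°.
Extended square 2, 5: +2·0.00833333° lon, +5·0.00416667° lat → SW at lon -142.15°, lat -13.5208°.
Cell spans 0.00833333° lon × 0.00416667° lat.
south 13.52083° S, north 13.51667° S.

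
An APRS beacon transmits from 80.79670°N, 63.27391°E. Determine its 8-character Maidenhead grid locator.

MR10pt21

Offset from 180°W / 90°S: lon 243.27391°, lat 170.79670°.
Field (20°×10°, letters A–R): 243.27391/20 → 12 → M, 170.79670/10 → 17 → R; chars MR.
Square (2°×1°, digits 0–9): 3.27391/2 → 1, 0.79670/1 → 0; chars 10.
Subsquare (5′×2.5′, letters a–x): 1.27391/0.0833333 → 15 → p, 0.79670/0.0416667 → 19 → t; chars pt.
Extended square (30″×15″, digits 0–9): 0.02391/0.00833333 → 2, 0.00503/0.00416667 → 1; chars 21.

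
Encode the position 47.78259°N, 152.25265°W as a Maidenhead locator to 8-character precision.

BN37us97

Shift to the Maidenhead origin (180°W, 90°S): lon 27.74735, lat 137.78259.
Field: 27.74735/20 → 1 → B, 137.78259/10 → 13 → N; chars BN.
Square: 7.74735/2 → 3, 7.78259/1 → 7; chars 37.
Subsquare: 1.74735/0.0833333 → 20 → u, 0.78259/0.0416667 → 18 → s; chars us.
Extended square: 0.08068/0.00833333 → 9, 0.03259/0.00416667 → 7; chars 97.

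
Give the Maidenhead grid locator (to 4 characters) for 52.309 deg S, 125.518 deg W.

CD77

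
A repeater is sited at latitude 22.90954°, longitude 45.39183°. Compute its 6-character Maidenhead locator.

LL22qv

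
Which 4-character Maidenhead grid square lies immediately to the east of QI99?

RI09

Longitude square 9; +1 → 10, wraps to 0, carry into field.
Longitude field Q = 16; +1 → 17 = R.
The latitude characters are unchanged.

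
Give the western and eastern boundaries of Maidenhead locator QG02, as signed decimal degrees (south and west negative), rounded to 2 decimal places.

Field Q=16, G=6: +16·20° lon, +6·10° lat → SW at lon 140°, lat -30°.
Square 0, 2: +0·2° lon, +2·1° lat → SW at lon 140°, lat -28°.
Cell spans 2° lon × 1° lat.
west 140.00, east 142.00.

140.00, 142.00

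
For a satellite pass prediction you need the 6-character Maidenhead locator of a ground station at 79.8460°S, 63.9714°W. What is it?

FB80ad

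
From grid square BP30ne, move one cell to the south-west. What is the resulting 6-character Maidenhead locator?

BP30md

Longitude subsquare n = 13; −1 → 12 = m.
Latitude subsquare e = 4; −1 → 3 = d.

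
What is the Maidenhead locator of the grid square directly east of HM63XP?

HM73ap

Longitude subsquare x = 23; +1 → 24, wraps to 0 = a, carry into square.
Longitude square 6; +1 → 7.
The latitude characters are unchanged.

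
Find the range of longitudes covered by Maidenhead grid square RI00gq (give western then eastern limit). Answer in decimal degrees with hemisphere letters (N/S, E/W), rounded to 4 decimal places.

160.5000° E, 160.5833° E

Field R=17, I=8: +17·20° lon, +8·10° lat → SW at lon 160°, lat -10°.
Square 0, 0: +0·2° lon, +0·1° lat → SW at lon 160°, lat -10°.
Subsquare g=6, q=16: +6·0.0833333° lon, +16·0.0416667° lat → SW at lon 160.5°, lat -9.33333°.
Cell spans 0.0833333° lon × 0.0416667° lat.
west 160.5000° E, east 160.5833° E.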